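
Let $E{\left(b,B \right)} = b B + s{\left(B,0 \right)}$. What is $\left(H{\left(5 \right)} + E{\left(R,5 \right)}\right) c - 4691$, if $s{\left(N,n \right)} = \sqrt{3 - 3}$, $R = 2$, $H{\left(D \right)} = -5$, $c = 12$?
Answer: $-4631$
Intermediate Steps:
$s{\left(N,n \right)} = 0$ ($s{\left(N,n \right)} = \sqrt{0} = 0$)
$E{\left(b,B \right)} = B b$ ($E{\left(b,B \right)} = b B + 0 = B b + 0 = B b$)
$\left(H{\left(5 \right)} + E{\left(R,5 \right)}\right) c - 4691 = \left(-5 + 5 \cdot 2\right) 12 - 4691 = \left(-5 + 10\right) 12 - 4691 = 5 \cdot 12 - 4691 = 60 - 4691 = -4631$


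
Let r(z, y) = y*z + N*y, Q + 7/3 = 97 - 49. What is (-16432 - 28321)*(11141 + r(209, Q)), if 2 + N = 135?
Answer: -1197545527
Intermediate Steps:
N = 133 (N = -2 + 135 = 133)
Q = 137/3 (Q = -7/3 + (97 - 49) = -7/3 + 48 = 137/3 ≈ 45.667)
r(z, y) = 133*y + y*z (r(z, y) = y*z + 133*y = 133*y + y*z)
(-16432 - 28321)*(11141 + r(209, Q)) = (-16432 - 28321)*(11141 + 137*(133 + 209)/3) = -44753*(11141 + (137/3)*342) = -44753*(11141 + 15618) = -44753*26759 = -1197545527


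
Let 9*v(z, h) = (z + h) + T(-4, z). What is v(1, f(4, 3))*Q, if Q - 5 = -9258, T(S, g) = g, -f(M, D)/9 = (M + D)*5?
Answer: 2896189/9 ≈ 3.2180e+5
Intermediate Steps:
f(M, D) = -45*D - 45*M (f(M, D) = -9*(M + D)*5 = -9*(D + M)*5 = -9*(5*D + 5*M) = -45*D - 45*M)
Q = -9253 (Q = 5 - 9258 = -9253)
v(z, h) = h/9 + 2*z/9 (v(z, h) = ((z + h) + z)/9 = ((h + z) + z)/9 = (h + 2*z)/9 = h/9 + 2*z/9)
v(1, f(4, 3))*Q = ((-45*3 - 45*4)/9 + (2/9)*1)*(-9253) = ((-135 - 180)/9 + 2/9)*(-9253) = ((⅑)*(-315) + 2/9)*(-9253) = (-35 + 2/9)*(-9253) = -313/9*(-9253) = 2896189/9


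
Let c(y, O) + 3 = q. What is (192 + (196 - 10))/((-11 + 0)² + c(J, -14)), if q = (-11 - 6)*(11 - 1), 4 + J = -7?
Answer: -189/26 ≈ -7.2692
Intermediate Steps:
J = -11 (J = -4 - 7 = -11)
q = -170 (q = -17*10 = -170)
c(y, O) = -173 (c(y, O) = -3 - 170 = -173)
(192 + (196 - 10))/((-11 + 0)² + c(J, -14)) = (192 + (196 - 10))/((-11 + 0)² - 173) = (192 + 186)/((-11)² - 173) = 378/(121 - 173) = 378/(-52) = 378*(-1/52) = -189/26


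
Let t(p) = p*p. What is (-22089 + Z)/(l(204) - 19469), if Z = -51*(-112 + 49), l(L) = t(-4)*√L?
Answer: 367496844/378989737 + 604032*√51/378989737 ≈ 0.98106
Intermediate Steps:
t(p) = p²
l(L) = 16*√L (l(L) = (-4)²*√L = 16*√L)
Z = 3213 (Z = -51*(-63) = 3213)
(-22089 + Z)/(l(204) - 19469) = (-22089 + 3213)/(16*√204 - 19469) = -18876/(16*(2*√51) - 19469) = -18876/(32*√51 - 19469) = -18876/(-19469 + 32*√51)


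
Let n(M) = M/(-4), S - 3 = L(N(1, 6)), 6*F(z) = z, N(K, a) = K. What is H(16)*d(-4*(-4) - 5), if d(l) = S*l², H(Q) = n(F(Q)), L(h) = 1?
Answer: -968/3 ≈ -322.67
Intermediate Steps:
F(z) = z/6
S = 4 (S = 3 + 1 = 4)
n(M) = -M/4 (n(M) = M*(-¼) = -M/4)
H(Q) = -Q/24
d(l) = 4*l²
H(16)*d(-4*(-4) - 5) = (-1/24*16)*(4*(-4*(-4) - 5)²) = -8*(16 - 5)²/3 = -8*11²/3 = -8*121/3 = -⅔*484 = -968/3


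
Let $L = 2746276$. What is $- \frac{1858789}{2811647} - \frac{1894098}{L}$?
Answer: $- \frac{5215141289585}{3860779338286} \approx -1.3508$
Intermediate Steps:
$- \frac{1858789}{2811647} - \frac{1894098}{L} = - \frac{1858789}{2811647} - \frac{1894098}{2746276} = \left(-1858789\right) \frac{1}{2811647} - \frac{947049}{1373138} = - \frac{1858789}{2811647} - \frac{947049}{1373138} = - \frac{5215141289585}{3860779338286}$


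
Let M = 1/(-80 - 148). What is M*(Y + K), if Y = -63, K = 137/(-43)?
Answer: 1423/4902 ≈ 0.29029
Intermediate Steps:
K = -137/43 (K = 137*(-1/43) = -137/43 ≈ -3.1860)
M = -1/228 (M = 1/(-228) = -1/228 ≈ -0.0043860)
M*(Y + K) = -(-63 - 137/43)/228 = -1/228*(-2846/43) = 1423/4902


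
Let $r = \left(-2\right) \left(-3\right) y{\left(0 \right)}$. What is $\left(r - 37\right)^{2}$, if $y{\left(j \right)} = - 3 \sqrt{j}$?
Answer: $1369$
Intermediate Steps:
$r = 0$ ($r = \left(-2\right) \left(-3\right) \left(- 3 \sqrt{0}\right) = 6 \left(\left(-3\right) 0\right) = 6 \cdot 0 = 0$)
$\left(r - 37\right)^{2} = \left(0 - 37\right)^{2} = \left(-37\right)^{2} = 1369$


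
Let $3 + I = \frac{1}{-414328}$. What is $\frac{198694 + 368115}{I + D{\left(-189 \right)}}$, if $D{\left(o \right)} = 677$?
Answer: $\frac{234844839352}{279257071} \approx 840.96$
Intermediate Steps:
$I = - \frac{1242985}{414328}$ ($I = -3 + \frac{1}{-414328} = -3 - \frac{1}{414328} = - \frac{1242985}{414328} \approx -3.0$)
$\frac{198694 + 368115}{I + D{\left(-189 \right)}} = \frac{198694 + 368115}{- \frac{1242985}{414328} + 677} = \frac{566809}{\frac{279257071}{414328}} = 566809 \cdot \frac{414328}{279257071} = \frac{234844839352}{279257071}$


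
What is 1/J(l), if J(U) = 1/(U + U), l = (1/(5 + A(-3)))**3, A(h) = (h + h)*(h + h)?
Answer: 2/68921 ≈ 2.9019e-5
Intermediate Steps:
A(h) = 4*h**2 (A(h) = (2*h)*(2*h) = 4*h**2)
l = 1/68921 (l = (1/(5 + 4*(-3)**2))**3 = (1/(5 + 4*9))**3 = (1/(5 + 36))**3 = (1/41)**3 = 1/68921 ≈ 1.4509e-5)
J(U) = 1/(2*U)
1/J(l) = 1/(1/(2*(1/68921))) = 1/((1/2)*68921) = 1/(68921/2) = 2/68921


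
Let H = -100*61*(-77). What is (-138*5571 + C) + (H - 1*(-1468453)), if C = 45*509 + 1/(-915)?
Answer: 1090917899/915 ≈ 1.1923e+6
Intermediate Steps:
C = 20958074/915 (C = 22905 - 1/915 = 20958074/915 ≈ 22905.)
H = 469700 (H = -6100*(-77) = 469700)
(-138*5571 + C) + (H - 1*(-1468453)) = (-138*5571 + 20958074/915) + (469700 - 1*(-1468453)) = (-768798 + 20958074/915) + (469700 + 1468453) = -682492096/915 + 1938153 = 1090917899/915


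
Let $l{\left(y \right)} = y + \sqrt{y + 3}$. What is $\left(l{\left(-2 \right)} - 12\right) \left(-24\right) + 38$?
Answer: $350$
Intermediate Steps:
$l{\left(y \right)} = y + \sqrt{3 + y}$
$\left(l{\left(-2 \right)} - 12\right) \left(-24\right) + 38 = \left(\left(-2 + \sqrt{3 - 2}\right) - 12\right) \left(-24\right) + 38 = \left(\left(-2 + \sqrt{1}\right) - 12\right) \left(-24\right) + 38 = \left(\left(-2 + 1\right) - 12\right) \left(-24\right) + 38 = \left(-1 - 12\right) \left(-24\right) + 38 = \left(-13\right) \left(-24\right) + 38 = 312 + 38 = 350$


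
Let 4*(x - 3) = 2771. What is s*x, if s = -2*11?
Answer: -30613/2 ≈ -15307.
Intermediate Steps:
x = 2783/4 (x = 3 + (¼)*2771 = 3 + 2771/4 = 2783/4 ≈ 695.75)
s = -22
s*x = -22*2783/4 = -30613/2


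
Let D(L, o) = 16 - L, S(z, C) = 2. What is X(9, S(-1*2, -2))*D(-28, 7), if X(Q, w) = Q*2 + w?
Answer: 880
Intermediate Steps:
X(Q, w) = w + 2*Q (X(Q, w) = 2*Q + w = w + 2*Q)
X(9, S(-1*2, -2))*D(-28, 7) = (2 + 2*9)*(16 - 1*(-28)) = (2 + 18)*(16 + 28) = 20*44 = 880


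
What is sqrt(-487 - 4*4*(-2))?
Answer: I*sqrt(455) ≈ 21.331*I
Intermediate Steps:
sqrt(-487 - 4*4*(-2)) = sqrt(-487 - 16*(-2)) = sqrt(-487 + 32) = sqrt(-455) = I*sqrt(455)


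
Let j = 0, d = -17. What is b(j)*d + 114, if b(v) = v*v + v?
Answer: 114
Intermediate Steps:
b(v) = v + v**2 (b(v) = v**2 + v = v + v**2)
b(j)*d + 114 = (0*(1 + 0))*(-17) + 114 = (0*1)*(-17) + 114 = 0*(-17) + 114 = 0 + 114 = 114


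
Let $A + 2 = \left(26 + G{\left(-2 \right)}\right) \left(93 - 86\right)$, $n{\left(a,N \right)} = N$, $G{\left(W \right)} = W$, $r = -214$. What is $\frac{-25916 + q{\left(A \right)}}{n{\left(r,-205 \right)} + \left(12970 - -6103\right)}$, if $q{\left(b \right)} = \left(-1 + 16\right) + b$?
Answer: $- \frac{25735}{18868} \approx -1.3639$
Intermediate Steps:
$A = 166$ ($A = -2 + \left(26 - 2\right) \left(93 - 86\right) = -2 + 24 \cdot 7 = -2 + 168 = 166$)
$q{\left(b \right)} = 15 + b$
$\frac{-25916 + q{\left(A \right)}}{n{\left(r,-205 \right)} + \left(12970 - -6103\right)} = \frac{-25916 + \left(15 + 166\right)}{-205 + \left(12970 - -6103\right)} = \frac{-25916 + 181}{-205 + \left(12970 + 6103\right)} = - \frac{25735}{-205 + 19073} = - \frac{25735}{18868}$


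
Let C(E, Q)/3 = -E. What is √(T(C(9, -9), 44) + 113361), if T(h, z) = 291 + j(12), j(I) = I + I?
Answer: 2*√28419 ≈ 337.16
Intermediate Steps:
C(E, Q) = -3*E (C(E, Q) = 3*(-E) = -3*E)
j(I) = 2*I
T(h, z) = 315 (T(h, z) = 291 + 2*12 = 291 + 24 = 315)
√(T(C(9, -9), 44) + 113361) = √(315 + 113361) = √113676 = 2*√28419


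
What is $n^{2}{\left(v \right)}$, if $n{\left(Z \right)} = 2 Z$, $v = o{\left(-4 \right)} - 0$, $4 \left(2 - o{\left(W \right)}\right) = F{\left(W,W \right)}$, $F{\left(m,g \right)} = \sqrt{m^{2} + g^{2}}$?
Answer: $24 - 16 \sqrt{2} \approx 1.3726$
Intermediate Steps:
$F{\left(m,g \right)} = \sqrt{g^{2} + m^{2}}$
$o{\left(W \right)} = 2 - \frac{\sqrt{2} \sqrt{W^{2}}}{4}$ ($o{\left(W \right)} = 2 - \frac{\sqrt{W^{2} + W^{2}}}{4} = 2 - \frac{\sqrt{2 W^{2}}}{4} = 2 - \frac{\sqrt{2} \sqrt{W^{2}}}{4}$)
$v = 2 - \sqrt{2}$ ($v = \left(2 - \frac{\sqrt{2} \sqrt{\left(-4\right)^{2}}}{4}\right) - 0 = \left(2 - \frac{\sqrt{2} \sqrt{16}}{4}\right) + 0 = \left(2 - \frac{1}{4} \sqrt{2} \cdot 4\right) + 0 = \left(2 - \sqrt{2}\right) + 0 = 2 - \sqrt{2} \approx 0.58579$)
$n^{2}{\left(v \right)} = \left(2 \left(2 - \sqrt{2}\right)\right)^{2} = \left(4 - 2 \sqrt{2}\right)^{2}$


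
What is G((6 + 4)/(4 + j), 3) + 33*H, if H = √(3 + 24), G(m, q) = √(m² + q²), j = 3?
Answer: 99*√3 + √541/7 ≈ 174.80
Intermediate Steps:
H = 3*√3 (H = √27 = 3*√3 ≈ 5.1962)
G((6 + 4)/(4 + j), 3) + 33*H = √(((6 + 4)/(4 + 3))² + 3²) + 33*(3*√3) = √((10/7)² + 9) + 99*√3 = √(100/49 + 9) + 99*√3 = √(541/49) + 99*√3 = √541/7 + 99*√3 = 99*√3 + √541/7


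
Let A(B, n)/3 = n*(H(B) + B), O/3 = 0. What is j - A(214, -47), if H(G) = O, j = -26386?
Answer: 3788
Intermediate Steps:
O = 0 (O = 3*0 = 0)
H(G) = 0
A(B, n) = 3*B*n (A(B, n) = 3*(n*(0 + B)) = 3*(n*B) = 3*(B*n) = 3*B*n)
j - A(214, -47) = -26386 - 3*214*(-47) = -26386 - 1*(-30174) = -26386 + 30174 = 3788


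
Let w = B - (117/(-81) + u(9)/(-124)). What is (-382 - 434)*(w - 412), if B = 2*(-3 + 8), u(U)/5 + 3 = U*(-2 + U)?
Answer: 30213760/93 ≈ 3.2488e+5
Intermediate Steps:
u(U) = -15 + 5*U*(-2 + U) (u(U) = -15 + 5*(U*(-2 + U)) = -15 + 5*U*(-2 + U))
B = 10 (B = 2*5 = 10)
w = 3868/279 (w = 10 - (117/(-81) + (-15 - 10*9 + 5*9²)/(-124)) = 10 - (117*(-1/81) + (-15 - 90 + 5*81)*(-1/124)) = 10 - (-13/9 + (-15 - 90 + 405)*(-1/124)) = 10 - (-13/9 + 300*(-1/124)) = 10 - (-13/9 - 75/31) = 10 - 1*(-1078/279) = 10 + 1078/279 = 3868/279 ≈ 13.864)
(-382 - 434)*(w - 412) = (-382 - 434)*(3868/279 - 412) = -816*(-111080/279) = 30213760/93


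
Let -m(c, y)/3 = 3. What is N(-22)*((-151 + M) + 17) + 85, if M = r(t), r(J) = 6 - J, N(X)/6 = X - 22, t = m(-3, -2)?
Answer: 31501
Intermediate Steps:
m(c, y) = -9 (m(c, y) = -3*3 = -9)
t = -9
N(X) = -132 + 6*X (N(X) = 6*(X - 22) = 6*(-22 + X) = -132 + 6*X)
M = 15 (M = 6 - 1*(-9) = 6 + 9 = 15)
N(-22)*((-151 + M) + 17) + 85 = (-132 + 6*(-22))*((-151 + 15) + 17) + 85 = (-132 - 132)*(-136 + 17) + 85 = -264*(-119) + 85 = 31416 + 85 = 31501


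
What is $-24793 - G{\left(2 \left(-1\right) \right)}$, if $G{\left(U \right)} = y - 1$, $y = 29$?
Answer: $-24821$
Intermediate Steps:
$G{\left(U \right)} = 28$ ($G{\left(U \right)} = 29 - 1 = 28$)
$-24793 - G{\left(2 \left(-1\right) \right)} = -24793 - 28 = -24821$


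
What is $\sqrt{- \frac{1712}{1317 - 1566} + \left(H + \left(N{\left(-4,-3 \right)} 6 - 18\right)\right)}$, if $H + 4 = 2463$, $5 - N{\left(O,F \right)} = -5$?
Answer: $\frac{\sqrt{155490789}}{249} \approx 50.079$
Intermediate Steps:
$N{\left(O,F \right)} = 10$ ($N{\left(O,F \right)} = 5 - -5 = 5 + 5 = 10$)
$H = 2459$ ($H = -4 + 2463 = 2459$)
$\sqrt{- \frac{1712}{1317 - 1566} + \left(H + \left(N{\left(-4,-3 \right)} 6 - 18\right)\right)} = \sqrt{- \frac{1712}{1317 - 1566} + \left(2459 + \left(10 \cdot 6 - 18\right)\right)} = \sqrt{- \frac{1712}{-249} + \left(2459 + \left(60 - 18\right)\right)} = \sqrt{\left(-1712\right) \left(- \frac{1}{249}\right) + \left(2459 + 42\right)} = \sqrt{\frac{1712}{249} + 2501} = \sqrt{\frac{624461}{249}} = \frac{\sqrt{155490789}}{249}$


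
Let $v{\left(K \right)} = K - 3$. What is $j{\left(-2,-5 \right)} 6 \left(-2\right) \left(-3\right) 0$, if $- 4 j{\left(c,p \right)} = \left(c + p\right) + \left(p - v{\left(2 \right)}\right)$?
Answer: $0$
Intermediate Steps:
$v{\left(K \right)} = -3 + K$ ($v{\left(K \right)} = K - 3 = -3 + K$)
$j{\left(c,p \right)} = - \frac{1}{4} - \frac{p}{2} - \frac{c}{4}$ ($j{\left(c,p \right)} = - \frac{\left(c + p\right) + \left(p - \left(-3 + 2\right)\right)}{4} = - \frac{\left(c + p\right) + \left(p - -1\right)}{4} = - \frac{\left(c + p\right) + \left(p + 1\right)}{4} = - \frac{\left(c + p\right) + \left(1 + p\right)}{4} = - \frac{1 + c + 2 p}{4} = - \frac{1}{4} - \frac{p}{2} - \frac{c}{4}$)
$j{\left(-2,-5 \right)} 6 \left(-2\right) \left(-3\right) 0 = \left(- \frac{1}{4} - - \frac{5}{2} - - \frac{1}{2}\right) 6 \left(-2\right) \left(-3\right) 0 = \left(- \frac{1}{4} + \frac{5}{2} + \frac{1}{2}\right) \left(\left(-12\right) \left(-3\right)\right) 0 = \frac{11}{4} \cdot 36 \cdot 0 = 99 \cdot 0 = 0$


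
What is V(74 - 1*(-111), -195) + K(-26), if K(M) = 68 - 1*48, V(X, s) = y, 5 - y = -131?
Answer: 156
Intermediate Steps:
y = 136 (y = 5 - 1*(-131) = 5 + 131 = 136)
V(X, s) = 136
K(M) = 20 (K(M) = 68 - 48 = 20)
V(74 - 1*(-111), -195) + K(-26) = 136 + 20 = 156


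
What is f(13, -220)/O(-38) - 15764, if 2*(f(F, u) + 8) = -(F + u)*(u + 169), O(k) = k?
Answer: -1187491/76 ≈ -15625.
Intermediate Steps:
f(F, u) = -8 - (169 + u)*(F + u)/2 (f(F, u) = -8 + (-(F + u)*(u + 169))/2 = -8 + (-(F + u)*(169 + u))/2 = -8 + (-(169 + u)*(F + u))/2 = -8 - (169 + u)*(F + u)/2)
f(13, -220)/O(-38) - 15764 = (-8 - 169/2*13 - 169/2*(-220) - 1/2*(-220)**2 - 1/2*13*(-220))/(-38) - 15764 = (-8 - 2197/2 + 18590 - 1/2*48400 + 1430)*(-1/38) - 15764 = (-8 - 2197/2 + 18590 - 24200 + 1430)*(-1/38) - 15764 = -10573/2*(-1/38) - 15764 = 10573/76 - 15764 = -1187491/76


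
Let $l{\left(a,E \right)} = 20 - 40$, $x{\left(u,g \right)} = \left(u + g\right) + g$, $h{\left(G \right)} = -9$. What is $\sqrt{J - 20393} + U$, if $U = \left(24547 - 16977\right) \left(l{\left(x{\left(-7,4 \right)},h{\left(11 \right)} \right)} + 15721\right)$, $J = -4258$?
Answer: $118856570 + 3 i \sqrt{2739} \approx 1.1886 \cdot 10^{8} + 157.01 i$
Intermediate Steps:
$x{\left(u,g \right)} = u + 2 g$ ($x{\left(u,g \right)} = \left(g + u\right) + g = u + 2 g$)
$l{\left(a,E \right)} = -20$ ($l{\left(a,E \right)} = 20 - 40 = -20$)
$U = 118856570$ ($U = \left(24547 - 16977\right) \left(-20 + 15721\right) = 7570 \cdot 15701 = 118856570$)
$\sqrt{J - 20393} + U = \sqrt{-4258 - 20393} + 118856570 = \sqrt{-24651} + 118856570 = 3 i \sqrt{2739} + 118856570 = 118856570 + 3 i \sqrt{2739}$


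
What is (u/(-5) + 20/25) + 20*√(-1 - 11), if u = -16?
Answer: 4 + 40*I*√3 ≈ 4.0 + 69.282*I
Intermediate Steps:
(u/(-5) + 20/25) + 20*√(-1 - 11) = (-16/(-5) + 20/25) + 20*√(-1 - 11) = (-16*(-⅕) + 20*(1/25)) + 20*√(-12) = (16/5 + ⅘) + 20*(2*I*√3) = 4 + 40*I*√3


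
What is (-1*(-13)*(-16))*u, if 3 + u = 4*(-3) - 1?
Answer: 3328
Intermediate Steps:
u = -16 (u = -3 + (4*(-3) - 1) = -3 + (-12 - 1) = -3 - 13 = -16)
(-1*(-13)*(-16))*u = (-1*(-13)*(-16))*(-16) = (13*(-16))*(-16) = -208*(-16) = 3328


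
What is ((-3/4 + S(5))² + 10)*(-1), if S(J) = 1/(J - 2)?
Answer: -1465/144 ≈ -10.174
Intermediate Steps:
S(J) = 1/(-2 + J)
((-3/4 + S(5))² + 10)*(-1) = ((-3/4 + 1/(-2 + 5))² + 10)*(-1) = ((-3*¼ + 1/3)² + 10)*(-1) = ((-¾ + ⅓)² + 10)*(-1) = ((-5/12)² + 10)*(-1) = (25/144 + 10)*(-1) = (1465/144)*(-1) = -1465/144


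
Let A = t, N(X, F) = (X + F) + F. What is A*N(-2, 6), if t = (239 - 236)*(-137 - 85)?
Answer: -6660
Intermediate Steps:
N(X, F) = X + 2*F (N(X, F) = (F + X) + F = X + 2*F)
t = -666 (t = 3*(-222) = -666)
A = -666
A*N(-2, 6) = -666*(-2 + 2*6) = -666*(-2 + 12) = -666*10 = -6660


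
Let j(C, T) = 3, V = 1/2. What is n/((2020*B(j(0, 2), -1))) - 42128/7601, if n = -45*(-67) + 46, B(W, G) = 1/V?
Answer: -146930459/30708040 ≈ -4.7848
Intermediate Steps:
V = 1/2 ≈ 0.50000
B(W, G) = 2 (B(W, G) = 1/(1/2) = 2)
n = 3061 (n = 3015 + 46 = 3061)
n/((2020*B(j(0, 2), -1))) - 42128/7601 = 3061/((2020*2)) - 42128/7601 = 3061/4040 - 42128*1/7601 = 3061*(1/4040) - 42128/7601 = 3061/4040 - 42128/7601 = -146930459/30708040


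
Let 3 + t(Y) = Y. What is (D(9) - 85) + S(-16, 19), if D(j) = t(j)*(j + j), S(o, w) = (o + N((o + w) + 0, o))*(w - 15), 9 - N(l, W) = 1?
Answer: -9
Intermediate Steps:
N(l, W) = 8 (N(l, W) = 9 - 1*1 = 9 - 1 = 8)
S(o, w) = (-15 + w)*(8 + o) (S(o, w) = (o + 8)*(w - 15) = (8 + o)*(-15 + w) = (-15 + w)*(8 + o))
t(Y) = -3 + Y
D(j) = 2*j*(-3 + j) (D(j) = (-3 + j)*(j + j) = (-3 + j)*(2*j) = 2*j*(-3 + j))
(D(9) - 85) + S(-16, 19) = (2*9*(-3 + 9) - 85) + (-120 - 15*(-16) + 8*19 - 16*19) = (2*9*6 - 85) + (-120 + 240 + 152 - 304) = (108 - 85) - 32 = 23 - 32 = -9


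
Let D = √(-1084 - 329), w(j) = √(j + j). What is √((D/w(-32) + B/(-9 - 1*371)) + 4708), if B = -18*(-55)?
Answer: √(27178360 + 2166*√157)/76 ≈ 68.630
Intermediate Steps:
w(j) = √2*√j (w(j) = √(2*j) = √2*√j)
D = 3*I*√157 (D = √(-1413) = 3*I*√157 ≈ 37.59*I)
B = 990
√((D/w(-32) + B/(-9 - 1*371)) + 4708) = √(((3*I*√157)/((√2*√(-32))) + 990/(-9 - 1*371)) + 4708) = √(((3*I*√157)/((√2*(4*I*√2))) + 990/(-9 - 371)) + 4708) = √(((3*I*√157)/((8*I)) + 990/(-380)) + 4708) = √(((3*I*√157)*(-I/8) + 990*(-1/380)) + 4708) = √((3*√157/8 - 99/38) + 4708) = √((-99/38 + 3*√157/8) + 4708) = √(178805/38 + 3*√157/8)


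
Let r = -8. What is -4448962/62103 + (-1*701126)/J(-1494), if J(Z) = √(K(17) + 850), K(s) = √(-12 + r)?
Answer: -4448962/62103 - 350563*√2/√(425 + I*√5) ≈ -24120.0 + 63.262*I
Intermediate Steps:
K(s) = 2*I*√5 (K(s) = √(-12 - 8) = √(-20) = 2*I*√5)
J(Z) = √(850 + 2*I*√5) (J(Z) = √(2*I*√5 + 850) = √(850 + 2*I*√5))
-4448962/62103 + (-1*701126)/J(-1494) = -4448962/62103 + (-1*701126)/(√(850 + 2*I*√5)) = -4448962*1/62103 - 701126/√(850 + 2*I*√5) = -4448962/62103 - 701126/√(850 + 2*I*√5)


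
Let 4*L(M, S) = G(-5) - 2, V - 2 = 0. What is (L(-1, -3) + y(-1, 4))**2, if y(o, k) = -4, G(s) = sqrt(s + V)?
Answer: (18 - I*sqrt(3))**2/16 ≈ 20.063 - 3.8971*I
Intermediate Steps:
V = 2 (V = 2 + 0 = 2)
G(s) = sqrt(2 + s) (G(s) = sqrt(s + 2) = sqrt(2 + s))
L(M, S) = -1/2 + I*sqrt(3)/4 (L(M, S) = (sqrt(2 - 5) - 2)/4 = (sqrt(-3) - 2)/4 = (I*sqrt(3) - 2)/4 = (-2 + I*sqrt(3))/4 = -1/2 + I*sqrt(3)/4)
(L(-1, -3) + y(-1, 4))**2 = ((-1/2 + I*sqrt(3)/4) - 4)**2 = (-9/2 + I*sqrt(3)/4)**2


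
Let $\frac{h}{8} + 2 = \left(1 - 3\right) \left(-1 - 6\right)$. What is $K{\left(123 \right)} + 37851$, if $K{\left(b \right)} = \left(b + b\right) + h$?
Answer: $38193$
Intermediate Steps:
$h = 96$ ($h = -16 + 8 \left(1 - 3\right) \left(-1 - 6\right) = -16 + 8 \left(- 2 \left(-1 - 6\right)\right) = -16 + 8 \left(\left(-2\right) \left(-7\right)\right) = -16 + 8 \cdot 14 = -16 + 112 = 96$)
$K{\left(b \right)} = 96 + 2 b$ ($K{\left(b \right)} = \left(b + b\right) + 96 = 2 b + 96 = 96 + 2 b$)
$K{\left(123 \right)} + 37851 = \left(96 + 2 \cdot 123\right) + 37851 = \left(96 + 246\right) + 37851 = 342 + 37851 = 38193$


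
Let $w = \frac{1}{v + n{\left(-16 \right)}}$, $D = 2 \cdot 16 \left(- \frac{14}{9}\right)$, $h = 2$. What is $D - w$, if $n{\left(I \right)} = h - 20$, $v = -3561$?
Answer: $- \frac{534461}{10737} \approx -49.777$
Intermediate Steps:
$n{\left(I \right)} = -18$ ($n{\left(I \right)} = 2 - 20 = -18$)
$D = - \frac{448}{9}$ ($D = 32 \left(\left(-14\right) \frac{1}{9}\right) = 32 \left(- \frac{14}{9}\right) = - \frac{448}{9} \approx -49.778$)
$w = - \frac{1}{3579}$ ($w = \frac{1}{-3561 - 18} = \frac{1}{-3579} = - \frac{1}{3579} \approx -0.00027941$)
$D - w = - \frac{448}{9} - - \frac{1}{3579} = - \frac{448}{9} + \frac{1}{3579} = - \frac{534461}{10737}$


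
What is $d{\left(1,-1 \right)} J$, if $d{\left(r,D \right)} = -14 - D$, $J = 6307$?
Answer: $-81991$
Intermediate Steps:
$d{\left(1,-1 \right)} J = \left(-14 - -1\right) 6307 = \left(-14 + 1\right) 6307 = \left(-13\right) 6307 = -81991$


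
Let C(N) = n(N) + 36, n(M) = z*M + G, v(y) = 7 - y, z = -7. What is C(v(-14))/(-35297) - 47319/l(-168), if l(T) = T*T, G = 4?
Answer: -555732925/332074176 ≈ -1.6735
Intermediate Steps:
n(M) = 4 - 7*M (n(M) = -7*M + 4 = 4 - 7*M)
l(T) = T**2
C(N) = 40 - 7*N (C(N) = (4 - 7*N) + 36 = 40 - 7*N)
C(v(-14))/(-35297) - 47319/l(-168) = (40 - 7*(7 - 1*(-14)))/(-35297) - 47319/((-168)**2) = (40 - 7*(7 + 14))*(-1/35297) - 47319/28224 = (40 - 7*21)*(-1/35297) - 47319*1/28224 = (40 - 147)*(-1/35297) - 15773/9408 = -107*(-1/35297) - 15773/9408 = 107/35297 - 15773/9408 = -555732925/332074176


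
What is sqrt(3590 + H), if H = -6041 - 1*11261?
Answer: 4*I*sqrt(857) ≈ 117.1*I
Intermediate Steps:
H = -17302 (H = -6041 - 11261 = -17302)
sqrt(3590 + H) = sqrt(3590 - 17302) = sqrt(-13712) = 4*I*sqrt(857)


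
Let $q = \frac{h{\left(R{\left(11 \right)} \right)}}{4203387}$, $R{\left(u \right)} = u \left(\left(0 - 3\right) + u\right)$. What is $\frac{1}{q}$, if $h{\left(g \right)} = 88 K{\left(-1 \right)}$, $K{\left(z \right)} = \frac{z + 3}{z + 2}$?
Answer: $\frac{4203387}{176} \approx 23883.0$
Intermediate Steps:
$K{\left(z \right)} = \frac{3 + z}{2 + z}$
$R{\left(u \right)} = u \left(-3 + u\right)$
$h{\left(g \right)} = 176$ ($h{\left(g \right)} = 88 \frac{3 - 1}{2 - 1} = 88 \cdot 1^{-1} \cdot 2 = 88 \cdot 1 \cdot 2 = 88 \cdot 2 = 176$)
$q = \frac{176}{4203387} \approx 4.1871 \cdot 10^{-5}$
$\frac{1}{q} = \frac{1}{\frac{176}{4203387}} = \frac{4203387}{176}$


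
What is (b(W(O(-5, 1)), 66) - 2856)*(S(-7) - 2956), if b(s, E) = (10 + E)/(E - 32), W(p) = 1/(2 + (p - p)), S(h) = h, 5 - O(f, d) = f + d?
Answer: 143746982/17 ≈ 8.4557e+6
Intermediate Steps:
O(f, d) = 5 - d - f (O(f, d) = 5 - (f + d) = 5 - (d + f) = 5 + (-d - f) = 5 - d - f)
W(p) = ½ (W(p) = 1/(2 + 0) = 1/2 = ½)
b(s, E) = (10 + E)/(-32 + E)
(b(W(O(-5, 1)), 66) - 2856)*(S(-7) - 2956) = ((10 + 66)/(-32 + 66) - 2856)*(-7 - 2956) = (76/34 - 2856)*(-2963) = ((1/34)*76 - 2856)*(-2963) = (38/17 - 2856)*(-2963) = -48514/17*(-2963) = 143746982/17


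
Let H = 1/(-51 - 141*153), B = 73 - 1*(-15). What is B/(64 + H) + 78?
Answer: 149230002/1880063 ≈ 79.375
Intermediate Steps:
B = 88 (B = 73 + 15 = 88)
H = -1/29376 (H = (1/153)/(-192) = -1/192*1/153 = -1/29376 ≈ -3.4041e-5)
B/(64 + H) + 78 = 88/(64 - 1/29376) + 78 = 88/(1880063/29376) + 78 = 88*(29376/1880063) + 78 = 2585088/1880063 + 78 = 149230002/1880063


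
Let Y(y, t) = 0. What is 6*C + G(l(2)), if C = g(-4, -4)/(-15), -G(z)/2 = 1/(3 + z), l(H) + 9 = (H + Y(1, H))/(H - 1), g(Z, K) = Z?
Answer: 21/10 ≈ 2.1000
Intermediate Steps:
l(H) = -9 + H/(-1 + H) (l(H) = -9 + (H + 0)/(H - 1) = -9 + H/(-1 + H))
G(z) = -2/(3 + z)
C = 4/15 (C = -4/(-15) = -4*(-1/15) = 4/15 ≈ 0.26667)
6*C + G(l(2)) = 6*(4/15) - 2/(3 + (9 - 8*2)/(-1 + 2)) = 8/5 - 2/(3 + (9 - 16)/1) = 8/5 - 2/(3 + 1*(-7)) = 8/5 - 2/(3 - 7) = 8/5 - 2/(-4) = 8/5 - 2*(-1/4) = 8/5 + 1/2 = 21/10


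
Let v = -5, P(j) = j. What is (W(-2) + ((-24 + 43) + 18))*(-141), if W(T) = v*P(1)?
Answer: -4512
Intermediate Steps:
W(T) = -5 (W(T) = -5*1 = -5)
(W(-2) + ((-24 + 43) + 18))*(-141) = (-5 + ((-24 + 43) + 18))*(-141) = (-5 + (19 + 18))*(-141) = (-5 + 37)*(-141) = 32*(-141) = -4512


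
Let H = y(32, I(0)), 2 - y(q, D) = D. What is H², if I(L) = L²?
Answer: 4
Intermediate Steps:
y(q, D) = 2 - D
H = 2 (H = 2 - 1*0² = 2 - 1*0 = 2 + 0 = 2)
H² = 2² = 4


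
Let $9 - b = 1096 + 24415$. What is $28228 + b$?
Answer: $2726$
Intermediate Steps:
$b = -25502$ ($b = 9 - \left(1096 + 24415\right) = 9 - 25511 = -25502$)
$28228 + b = 28228 - 25502 = 2726$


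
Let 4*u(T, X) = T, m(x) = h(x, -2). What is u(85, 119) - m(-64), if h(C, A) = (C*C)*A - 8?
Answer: 32885/4 ≈ 8221.3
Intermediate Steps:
h(C, A) = -8 + A*C**2 (h(C, A) = C**2*A - 8 = A*C**2 - 8 = -8 + A*C**2)
m(x) = -8 - 2*x**2
u(T, X) = T/4
u(85, 119) - m(-64) = (1/4)*85 - (-8 - 2*(-64)**2) = 85/4 - (-8 - 2*4096) = 85/4 - (-8 - 8192) = 85/4 - 1*(-8200) = 85/4 + 8200 = 32885/4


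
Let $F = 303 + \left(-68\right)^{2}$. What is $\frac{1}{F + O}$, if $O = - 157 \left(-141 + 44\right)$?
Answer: $\frac{1}{20156} \approx 4.9613 \cdot 10^{-5}$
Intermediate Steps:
$O = 15229$ ($O = \left(-157\right) \left(-97\right) = 15229$)
$F = 4927$ ($F = 303 + 4624 = 4927$)
$\frac{1}{F + O} = \frac{1}{4927 + 15229} = \frac{1}{20156}$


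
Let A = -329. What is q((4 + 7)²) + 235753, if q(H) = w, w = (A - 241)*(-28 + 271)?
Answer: 97243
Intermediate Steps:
w = -138510 (w = (-329 - 241)*(-28 + 271) = -570*243 = -138510)
q(H) = -138510
q((4 + 7)²) + 235753 = -138510 + 235753 = 97243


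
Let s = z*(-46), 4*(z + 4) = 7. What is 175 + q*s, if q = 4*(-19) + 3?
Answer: -14761/2 ≈ -7380.5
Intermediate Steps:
z = -9/4 (z = -4 + (1/4)*7 = -4 + 7/4 = -9/4 ≈ -2.2500)
s = 207/2 (s = -9/4*(-46) = 207/2 ≈ 103.50)
q = -73 (q = -76 + 3 = -73)
175 + q*s = 175 - 73*207/2 = 175 - 15111/2 = -14761/2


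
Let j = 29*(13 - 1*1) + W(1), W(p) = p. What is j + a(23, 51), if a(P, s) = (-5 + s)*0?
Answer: 349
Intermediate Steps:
a(P, s) = 0
j = 349 (j = 29*(13 - 1*1) + 1 = 29*(13 - 1) + 1 = 29*12 + 1 = 348 + 1 = 349)
j + a(23, 51) = 349 + 0 = 349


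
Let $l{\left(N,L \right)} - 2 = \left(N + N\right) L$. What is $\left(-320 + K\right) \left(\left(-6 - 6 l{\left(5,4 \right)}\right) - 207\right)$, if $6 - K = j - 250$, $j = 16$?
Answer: $37200$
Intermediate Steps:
$l{\left(N,L \right)} = 2 + 2 L N$ ($l{\left(N,L \right)} = 2 + \left(N + N\right) L = 2 + 2 N L = 2 + 2 L N$)
$K = 240$ ($K = 6 - \left(16 - 250\right) = 6 - -234 = 6 + 234 = 240$)
$\left(-320 + K\right) \left(\left(-6 - 6 l{\left(5,4 \right)}\right) - 207\right) = \left(-320 + 240\right) \left(\left(-6 - 6 \left(2 + 2 \cdot 4 \cdot 5\right)\right) - 207\right) = - 80 \left(\left(-6 - 6 \left(2 + 40\right)\right) - 207\right) = - 80 \left(\left(-6 - 252\right) - 207\right) = - 80 \left(-258 - 207\right) = \left(-80\right) \left(-465\right) = 37200$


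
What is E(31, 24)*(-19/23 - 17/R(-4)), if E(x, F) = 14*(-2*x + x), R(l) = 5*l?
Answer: -2387/230 ≈ -10.378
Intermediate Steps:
E(x, F) = -14*x (E(x, F) = 14*(-x) = -14*x)
E(31, 24)*(-19/23 - 17/R(-4)) = (-14*31)*(-19/23 - 17/(5*(-4))) = -434*(-19*1/23 - 17/(-20)) = -434*(-19/23 - 17*(-1/20)) = -434*(-19/23 + 17/20) = -434*11/460 = -2387/230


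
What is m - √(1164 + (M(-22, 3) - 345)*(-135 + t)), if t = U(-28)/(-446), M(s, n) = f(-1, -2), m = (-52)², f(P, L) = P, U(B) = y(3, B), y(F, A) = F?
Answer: 2704 - 3*√264537987/223 ≈ 2485.2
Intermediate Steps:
U(B) = 3
m = 2704
M(s, n) = -1
t = -3/446 (t = 3/(-446) = 3*(-1/446) = -3/446 ≈ -0.0067265)
m - √(1164 + (M(-22, 3) - 345)*(-135 + t)) = 2704 - √(1164 + (-1 - 345)*(-135 - 3/446)) = 2704 - √(1164 - 346*(-60213/446)) = 2704 - √(1164 + 10416849/223) = 2704 - √(10676421/223) = 2704 - 3*√264537987/223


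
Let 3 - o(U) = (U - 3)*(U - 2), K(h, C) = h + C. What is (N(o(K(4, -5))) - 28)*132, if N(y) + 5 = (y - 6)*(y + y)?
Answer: 31284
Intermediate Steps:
K(h, C) = C + h
o(U) = 3 - (-3 + U)*(-2 + U) (o(U) = 3 - (U - 3)*(U - 2) = 3 - (-3 + U)*(-2 + U))
N(y) = -5 + 2*y*(-6 + y) (N(y) = -5 + (y - 6)*(y + y) = -5 + (-6 + y)*(2*y) = -5 + 2*y*(-6 + y))
(N(o(K(4, -5))) - 28)*132 = ((-5 - 12*(-3 - (-5 + 4)² + 5*(-5 + 4)) + 2*(-3 - (-5 + 4)² + 5*(-5 + 4))²) - 28)*132 = ((-5 - 12*(-3 - 1*(-1)² + 5*(-1)) + 2*(-3 - 1*(-1)² + 5*(-1))²) - 28)*132 = ((-5 - 12*(-3 - 1*1 - 5) + 2*(-3 - 1*1 - 5)²) - 28)*132 = ((-5 - 12*(-3 - 1 - 5) + 2*(-3 - 1 - 5)²) - 28)*132 = ((-5 - 12*(-9) + 2*(-9)²) - 28)*132 = ((-5 + 108 + 2*81) - 28)*132 = ((-5 + 108 + 162) - 28)*132 = (265 - 28)*132 = 237*132 = 31284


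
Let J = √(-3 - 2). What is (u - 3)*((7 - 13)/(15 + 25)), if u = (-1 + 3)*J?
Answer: 9/20 - 3*I*√5/10 ≈ 0.45 - 0.67082*I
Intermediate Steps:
J = I*√5 (J = √(-5) = I*√5 ≈ 2.2361*I)
u = 2*I*√5 (u = (-1 + 3)*(I*√5) = 2*(I*√5) = 2*I*√5 ≈ 4.4721*I)
(u - 3)*((7 - 13)/(15 + 25)) = (2*I*√5 - 3)*((7 - 13)/(15 + 25)) = (-3 + 2*I*√5)*(-6/40) = (-3 + 2*I*√5)*(-6*1/40) = (-3 + 2*I*√5)*(-3/20) = 9/20 - 3*I*√5/10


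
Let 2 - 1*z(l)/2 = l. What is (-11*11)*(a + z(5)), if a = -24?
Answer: 3630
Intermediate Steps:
z(l) = 4 - 2*l
(-11*11)*(a + z(5)) = (-11*11)*(-24 + (4 - 2*5)) = -121*(-24 + (4 - 10)) = -121*(-24 - 6) = -121*(-30) = 3630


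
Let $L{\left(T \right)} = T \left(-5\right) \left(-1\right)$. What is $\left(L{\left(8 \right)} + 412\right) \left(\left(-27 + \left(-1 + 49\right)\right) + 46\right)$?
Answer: $30284$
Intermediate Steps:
$L{\left(T \right)} = 5 T$ ($L{\left(T \right)} = - 5 T \left(-1\right) = 5 T$)
$\left(L{\left(8 \right)} + 412\right) \left(\left(-27 + \left(-1 + 49\right)\right) + 46\right) = \left(5 \cdot 8 + 412\right) \left(\left(-27 + \left(-1 + 49\right)\right) + 46\right) = \left(40 + 412\right) \left(\left(-27 + 48\right) + 46\right) = 452 \left(21 + 46\right) = 452 \cdot 67 = 30284$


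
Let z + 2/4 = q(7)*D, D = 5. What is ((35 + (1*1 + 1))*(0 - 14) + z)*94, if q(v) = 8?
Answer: -44979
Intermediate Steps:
z = 79/2 (z = -½ + 8*5 = -½ + 40 = 79/2 ≈ 39.500)
((35 + (1*1 + 1))*(0 - 14) + z)*94 = ((35 + (1*1 + 1))*(0 - 14) + 79/2)*94 = ((35 + (1 + 1))*(-14) + 79/2)*94 = ((35 + 2)*(-14) + 79/2)*94 = (37*(-14) + 79/2)*94 = (-518 + 79/2)*94 = -957/2*94 = -44979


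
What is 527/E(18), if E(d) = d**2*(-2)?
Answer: -527/648 ≈ -0.81327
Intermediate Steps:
E(d) = -2*d**2
527/E(18) = 527/((-2*18**2)) = 527/((-2*324)) = 527/(-648) = 527*(-1/648) = -527/648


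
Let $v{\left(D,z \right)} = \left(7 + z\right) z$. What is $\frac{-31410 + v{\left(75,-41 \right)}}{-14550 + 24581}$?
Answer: $- \frac{4288}{1433} \approx -2.9923$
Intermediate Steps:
$v{\left(D,z \right)} = z \left(7 + z\right)$
$\frac{-31410 + v{\left(75,-41 \right)}}{-14550 + 24581} = \frac{-31410 - 41 \left(7 - 41\right)}{-14550 + 24581} = \frac{-31410 - -1394}{10031} = \left(-31410 + 1394\right) \frac{1}{10031} = \left(-30016\right) \frac{1}{10031} = - \frac{4288}{1433}$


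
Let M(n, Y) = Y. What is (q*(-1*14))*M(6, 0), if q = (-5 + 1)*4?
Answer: 0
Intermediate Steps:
q = -16 (q = -4*4 = -16)
(q*(-1*14))*M(6, 0) = -(-16)*14*0 = -16*(-14)*0 = 224*0 = 0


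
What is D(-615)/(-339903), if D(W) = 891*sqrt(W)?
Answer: -33*I*sqrt(615)/12589 ≈ -0.065007*I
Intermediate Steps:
D(-615)/(-339903) = (891*sqrt(-615))/(-339903) = (891*(I*sqrt(615)))*(-1/339903) = (891*I*sqrt(615))*(-1/339903) = -33*I*sqrt(615)/12589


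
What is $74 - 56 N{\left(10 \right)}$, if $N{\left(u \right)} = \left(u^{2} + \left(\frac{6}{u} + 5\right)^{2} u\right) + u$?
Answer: $- \frac{118238}{5} \approx -23648.0$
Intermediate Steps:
$N{\left(u \right)} = u + u^{2} + u \left(5 + \frac{6}{u}\right)^{2}$ ($N{\left(u \right)} = \left(u^{2} + \left(5 + \frac{6}{u}\right)^{2} u\right) + u = \left(u^{2} + u \left(5 + \frac{6}{u}\right)^{2}\right) + u = u + u^{2} + u \left(5 + \frac{6}{u}\right)^{2}$)
$74 - 56 N{\left(10 \right)} = 74 - 56 \left(10 + 10^{2} + \frac{\left(6 + 5 \cdot 10\right)^{2}}{10}\right) = 74 - 56 \left(10 + 100 + \frac{\left(6 + 50\right)^{2}}{10}\right) = 74 - 56 \left(10 + 100 + \frac{56^{2}}{10}\right) = 74 - 56 \left(10 + 100 + \frac{1}{10} \cdot 3136\right) = 74 - 56 \left(10 + 100 + \frac{1568}{5}\right) = 74 - \frac{118608}{5} = - \frac{118238}{5}$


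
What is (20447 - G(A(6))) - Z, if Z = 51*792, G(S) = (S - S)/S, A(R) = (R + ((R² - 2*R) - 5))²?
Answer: -19945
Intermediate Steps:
A(R) = (-5 + R² - R)² (A(R) = (R + (-5 + R² - 2*R))² = (-5 + R² - R)²)
G(S) = 0 (G(S) = 0/S = 0)
Z = 40392
(20447 - G(A(6))) - Z = (20447 - 1*0) - 1*40392 = (20447 + 0) - 40392 = 20447 - 40392 = -19945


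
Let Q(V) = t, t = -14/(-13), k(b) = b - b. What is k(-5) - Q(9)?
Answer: -14/13 ≈ -1.0769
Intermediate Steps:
k(b) = 0
t = 14/13 (t = -14*(-1/13) = 14/13 ≈ 1.0769)
Q(V) = 14/13
k(-5) - Q(9) = 0 - 1*14/13 = 0 - 14/13 = -14/13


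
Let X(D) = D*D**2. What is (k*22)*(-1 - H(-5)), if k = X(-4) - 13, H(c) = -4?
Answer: -5082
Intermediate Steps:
X(D) = D**3
k = -77 (k = (-4)**3 - 13 = -64 - 13 = -77)
(k*22)*(-1 - H(-5)) = (-77*22)*(-1 - 1*(-4)) = -1694*(-1 + 4) = -1694*3 = -5082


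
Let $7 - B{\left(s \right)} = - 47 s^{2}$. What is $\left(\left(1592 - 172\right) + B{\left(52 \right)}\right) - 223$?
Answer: $128292$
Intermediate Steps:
$B{\left(s \right)} = 7 + 47 s^{2}$ ($B{\left(s \right)} = 7 - - 47 s^{2} = 7 + 47 s^{2}$)
$\left(\left(1592 - 172\right) + B{\left(52 \right)}\right) - 223 = \left(\left(1592 - 172\right) + \left(7 + 47 \cdot 52^{2}\right)\right) - 223 = \left(1420 + \left(7 + 47 \cdot 2704\right)\right) - 223 = \left(1420 + \left(7 + 127088\right)\right) - 223 = \left(1420 + 127095\right) - 223 = 128515 - 223 = 128292$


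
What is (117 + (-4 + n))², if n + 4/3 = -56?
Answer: 27889/9 ≈ 3098.8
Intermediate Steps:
n = -172/3 (n = -4/3 - 56 = -172/3 ≈ -57.333)
(117 + (-4 + n))² = (117 + (-4 - 172/3))² = (117 - 184/3)² = (167/3)² = 27889/9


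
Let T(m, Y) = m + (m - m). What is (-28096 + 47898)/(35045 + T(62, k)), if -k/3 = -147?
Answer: 19802/35107 ≈ 0.56405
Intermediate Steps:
k = 441 (k = -3*(-147) = 441)
T(m, Y) = m (T(m, Y) = m + 0 = m)
(-28096 + 47898)/(35045 + T(62, k)) = (-28096 + 47898)/(35045 + 62) = 19802/35107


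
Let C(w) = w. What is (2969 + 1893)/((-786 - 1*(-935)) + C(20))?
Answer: 374/13 ≈ 28.769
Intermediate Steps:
(2969 + 1893)/((-786 - 1*(-935)) + C(20)) = (2969 + 1893)/((-786 - 1*(-935)) + 20) = 4862/((-786 + 935) + 20) = 4862/(149 + 20) = 4862/169 = 4862*(1/169) = 374/13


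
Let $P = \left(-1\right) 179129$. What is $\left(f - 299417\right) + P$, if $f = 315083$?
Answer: $-163463$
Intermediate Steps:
$P = -179129$
$\left(f - 299417\right) + P = \left(315083 - 299417\right) - 179129 = 15666 - 179129 = -163463$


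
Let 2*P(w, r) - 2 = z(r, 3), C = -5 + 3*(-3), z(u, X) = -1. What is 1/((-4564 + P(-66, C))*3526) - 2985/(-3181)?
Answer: 48031336304/51185156081 ≈ 0.93838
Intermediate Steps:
C = -14 (C = -5 - 9 = -14)
P(w, r) = ½ (P(w, r) = 1 + (½)*(-1) = 1 - ½ = ½)
1/((-4564 + P(-66, C))*3526) - 2985/(-3181) = 1/((-4564 + ½)*3526) - 2985/(-3181) = (1/3526)/(-9127/2) - 2985*(-1/3181) = -2/9127*1/3526 + 2985/3181 = -1/16090901 + 2985/3181 = 48031336304/51185156081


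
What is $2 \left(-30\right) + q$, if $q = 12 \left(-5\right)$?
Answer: $-120$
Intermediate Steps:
$q = -60$
$2 \left(-30\right) + q = 2 \left(-30\right) - 60 = -60 - 60 = -120$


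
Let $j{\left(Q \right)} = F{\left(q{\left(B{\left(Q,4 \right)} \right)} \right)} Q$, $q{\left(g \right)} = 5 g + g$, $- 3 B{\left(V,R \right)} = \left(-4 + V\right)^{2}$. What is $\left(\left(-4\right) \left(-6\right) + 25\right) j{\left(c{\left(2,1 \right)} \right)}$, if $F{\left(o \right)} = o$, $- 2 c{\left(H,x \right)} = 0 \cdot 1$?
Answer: $0$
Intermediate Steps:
$B{\left(V,R \right)} = - \frac{\left(-4 + V\right)^{2}}{3}$
$c{\left(H,x \right)} = 0$ ($c{\left(H,x \right)} = - \frac{0 \cdot 1}{2} = \left(- \frac{1}{2}\right) 0 = 0$)
$q{\left(g \right)} = 6 g$
$j{\left(Q \right)} = - 2 Q \left(-4 + Q\right)^{2}$ ($j{\left(Q \right)} = 6 \left(- \frac{\left(-4 + Q\right)^{2}}{3}\right) Q = - 2 \left(-4 + Q\right)^{2} Q = - 2 Q \left(-4 + Q\right)^{2}$)
$\left(\left(-4\right) \left(-6\right) + 25\right) j{\left(c{\left(2,1 \right)} \right)} = \left(\left(-4\right) \left(-6\right) + 25\right) \left(\left(-2\right) 0 \left(-4 + 0\right)^{2}\right) = \left(24 + 25\right) \left(\left(-2\right) 0 \left(-4\right)^{2}\right) = 49 \left(\left(-2\right) 0 \cdot 16\right) = 49 \cdot 0 = 0$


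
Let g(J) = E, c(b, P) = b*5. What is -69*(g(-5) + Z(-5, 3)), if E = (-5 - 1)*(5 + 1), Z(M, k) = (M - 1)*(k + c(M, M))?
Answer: -6624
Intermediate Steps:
c(b, P) = 5*b
Z(M, k) = (-1 + M)*(k + 5*M) (Z(M, k) = (M - 1)*(k + 5*M) = (-1 + M)*(k + 5*M))
E = -36 (E = -6*6 = -36)
g(J) = -36
-69*(g(-5) + Z(-5, 3)) = -69*(-36 + (-1*3 - 5*(-5) + 5*(-5)² - 5*3)) = -69*(-36 + (-3 + 25 + 5*25 - 15)) = -69*(-36 + (-3 + 25 + 125 - 15)) = -69*(-36 + 132) = -69*96 = -6624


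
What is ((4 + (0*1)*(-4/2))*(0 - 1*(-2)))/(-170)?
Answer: -4/85 ≈ -0.047059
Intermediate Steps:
((4 + (0*1)*(-4/2))*(0 - 1*(-2)))/(-170) = ((4 + 0*(-4*1/2))*(0 + 2))*(-1/170) = ((4 + 0*(-2))*2)*(-1/170) = ((4 + 0)*2)*(-1/170) = (4*2)*(-1/170) = 8*(-1/170) = -4/85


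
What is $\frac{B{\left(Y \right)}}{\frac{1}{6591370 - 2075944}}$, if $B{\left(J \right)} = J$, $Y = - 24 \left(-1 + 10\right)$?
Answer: $-975332016$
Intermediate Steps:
$Y = -216$ ($Y = \left(-24\right) 9 = -216$)
$\frac{B{\left(Y \right)}}{\frac{1}{6591370 - 2075944}} = - \frac{216}{\frac{1}{6591370 - 2075944}} = - \frac{216}{\frac{1}{4515426}} = - 216 \frac{1}{\frac{1}{4515426}} = \left(-216\right) 4515426 = -975332016$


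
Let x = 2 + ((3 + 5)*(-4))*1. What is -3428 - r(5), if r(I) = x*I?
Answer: -3278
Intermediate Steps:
x = -30 (x = 2 + (8*(-4))*1 = 2 - 32*1 = 2 - 32 = -30)
r(I) = -30*I
-3428 - r(5) = -3428 - (-30)*5 = -3428 - 1*(-150) = -3428 + 150 = -3278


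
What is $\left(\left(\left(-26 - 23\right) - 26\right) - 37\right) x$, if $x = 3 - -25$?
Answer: $-3136$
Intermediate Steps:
$x = 28$ ($x = 3 + 25 = 28$)
$\left(\left(\left(-26 - 23\right) - 26\right) - 37\right) x = \left(\left(\left(-26 - 23\right) - 26\right) - 37\right) 28 = \left(\left(-49 - 26\right) - 37\right) 28 = \left(-75 - 37\right) 28 = \left(-112\right) 28 = -3136$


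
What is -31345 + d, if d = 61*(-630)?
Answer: -69775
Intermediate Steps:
d = -38430
-31345 + d = -31345 - 38430 = -69775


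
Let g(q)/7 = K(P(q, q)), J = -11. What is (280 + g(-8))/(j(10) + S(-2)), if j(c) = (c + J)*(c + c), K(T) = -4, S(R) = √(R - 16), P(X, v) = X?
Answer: -2520/209 - 378*I*√2/209 ≈ -12.057 - 2.5578*I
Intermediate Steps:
S(R) = √(-16 + R)
g(q) = -28 (g(q) = 7*(-4) = -28)
j(c) = 2*c*(-11 + c) (j(c) = (c - 11)*(c + c) = (-11 + c)*(2*c) = 2*c*(-11 + c))
(280 + g(-8))/(j(10) + S(-2)) = (280 - 28)/(2*10*(-11 + 10) + √(-16 - 2)) = 252/(2*10*(-1) + √(-18)) = 252/(-20 + 3*I*√2)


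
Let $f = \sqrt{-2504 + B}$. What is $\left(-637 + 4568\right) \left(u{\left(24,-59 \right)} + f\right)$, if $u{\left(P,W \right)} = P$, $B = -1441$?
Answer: $94344 + 3931 i \sqrt{3945} \approx 94344.0 + 2.469 \cdot 10^{5} i$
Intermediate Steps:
$f = i \sqrt{3945}$ ($f = \sqrt{-2504 - 1441} = \sqrt{-3945} = i \sqrt{3945} \approx 62.809 i$)
$\left(-637 + 4568\right) \left(u{\left(24,-59 \right)} + f\right) = \left(-637 + 4568\right) \left(24 + i \sqrt{3945}\right) = 3931 \left(24 + i \sqrt{3945}\right) = 94344 + 3931 i \sqrt{3945}$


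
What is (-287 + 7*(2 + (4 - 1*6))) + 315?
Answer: 28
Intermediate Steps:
(-287 + 7*(2 + (4 - 1*6))) + 315 = (-287 + 7*(2 + (4 - 6))) + 315 = (-287 + 7*(2 - 2)) + 315 = (-287 + 7*0) + 315 = (-287 + 0) + 315 = -287 + 315 = 28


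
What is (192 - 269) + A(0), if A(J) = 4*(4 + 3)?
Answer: -49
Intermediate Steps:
A(J) = 28 (A(J) = 4*7 = 28)
(192 - 269) + A(0) = (192 - 269) + 28 = -77 + 28 = -49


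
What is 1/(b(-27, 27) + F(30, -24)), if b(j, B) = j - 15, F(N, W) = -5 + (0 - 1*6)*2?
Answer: -1/59 ≈ -0.016949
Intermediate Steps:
F(N, W) = -17 (F(N, W) = -5 + (0 - 6)*2 = -5 - 6*2 = -5 - 12 = -17)
b(j, B) = -15 + j
1/(b(-27, 27) + F(30, -24)) = 1/((-15 - 27) - 17) = 1/(-42 - 17) = 1/(-59) = -1/59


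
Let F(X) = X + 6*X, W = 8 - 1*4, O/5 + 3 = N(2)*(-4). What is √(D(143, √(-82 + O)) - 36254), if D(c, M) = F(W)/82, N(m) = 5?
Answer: 40*I*√38089/41 ≈ 190.4*I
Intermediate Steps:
O = -115 (O = -15 + 5*(5*(-4)) = -15 + 5*(-20) = -15 - 100 = -115)
W = 4 (W = 8 - 4 = 4)
F(X) = 7*X
D(c, M) = 14/41 (D(c, M) = (7*4)/82 = 28*(1/82) = 14/41)
√(D(143, √(-82 + O)) - 36254) = √(14/41 - 36254) = √(-1486400/41) = 40*I*√38089/41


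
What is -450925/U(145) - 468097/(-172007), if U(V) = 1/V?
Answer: -11246526720778/172007 ≈ -6.5384e+7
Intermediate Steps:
-450925/U(145) - 468097/(-172007) = -450925/(1/145) - 468097/(-172007) = -450925/1/145 - 468097*(-1/172007) = -450925*145 + 468097/172007 = -65384125 + 468097/172007 = -11246526720778/172007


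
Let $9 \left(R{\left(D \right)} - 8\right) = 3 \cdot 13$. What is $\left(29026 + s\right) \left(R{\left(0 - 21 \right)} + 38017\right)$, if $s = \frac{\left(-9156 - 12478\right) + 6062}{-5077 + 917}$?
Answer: $\frac{33119453501}{30} \approx 1.104 \cdot 10^{9}$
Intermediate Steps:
$R{\left(D \right)} = \frac{37}{3}$ ($R{\left(D \right)} = 8 + \frac{3 \cdot 13}{9} = 8 + \frac{1}{9} \cdot 39 = 8 + \frac{13}{3} = \frac{37}{3}$)
$s = \frac{3893}{1040}$ ($s = \frac{-21634 + 6062}{-4160} = \left(-15572\right) \left(- \frac{1}{4160}\right) = \frac{3893}{1040} \approx 3.7433$)
$\left(29026 + s\right) \left(R{\left(0 - 21 \right)} + 38017\right) = \left(29026 + \frac{3893}{1040}\right) \left(\frac{37}{3} + 38017\right) = \frac{30190933}{1040} \cdot \frac{114088}{3} = \frac{33119453501}{30}$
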